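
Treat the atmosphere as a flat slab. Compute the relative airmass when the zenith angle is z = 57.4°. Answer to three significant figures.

1.86

X = sec z = 1/cos 57.4° = 1/0.5388 = 1.8561.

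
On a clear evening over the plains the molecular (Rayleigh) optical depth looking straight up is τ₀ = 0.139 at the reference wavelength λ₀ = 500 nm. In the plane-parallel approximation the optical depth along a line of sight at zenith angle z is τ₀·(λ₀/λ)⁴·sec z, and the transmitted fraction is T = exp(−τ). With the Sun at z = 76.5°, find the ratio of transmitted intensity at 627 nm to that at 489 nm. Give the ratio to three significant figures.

Airmass: sec 76.5° = 4.2837.
τ(627 nm) = 0.139 × (500/627)⁴ × 4.2837 = 0.139 × 0.4044 × 4.2837 = 0.2408.
τ(489 nm) = 0.139 × (500/489)⁴ × 4.2837 = 0.139 × 1.0931 × 4.2837 = 0.6508.
T(627)/T(489) = exp(τ_B − τ_A) = exp(0.4100) = 1.5069.

1.51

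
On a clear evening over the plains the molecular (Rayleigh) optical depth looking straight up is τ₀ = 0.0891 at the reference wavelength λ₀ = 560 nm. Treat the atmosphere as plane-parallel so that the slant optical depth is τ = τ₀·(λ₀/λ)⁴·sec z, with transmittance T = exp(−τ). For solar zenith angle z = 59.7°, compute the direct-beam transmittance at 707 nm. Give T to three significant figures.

0.933

sec 59.7° = 1.9821.
τ = 0.0891 × (560/707)⁴ × 1.9821 = 0.0891 × 0.3936 × 1.9821 = 0.0695.
T = exp(−0.0695) = 0.9328.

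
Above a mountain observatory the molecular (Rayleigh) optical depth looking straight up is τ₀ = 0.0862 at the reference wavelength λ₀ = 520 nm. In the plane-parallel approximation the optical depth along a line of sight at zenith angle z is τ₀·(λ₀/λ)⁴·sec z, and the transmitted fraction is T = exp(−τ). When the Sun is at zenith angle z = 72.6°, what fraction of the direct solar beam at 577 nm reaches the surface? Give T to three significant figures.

0.827

sec 72.6° = 3.3440.
τ = 0.0862 × (520/577)⁴ × 3.3440 = 0.0862 × 0.6596 × 3.3440 = 0.1901.
T = exp(−0.1901) = 0.8268.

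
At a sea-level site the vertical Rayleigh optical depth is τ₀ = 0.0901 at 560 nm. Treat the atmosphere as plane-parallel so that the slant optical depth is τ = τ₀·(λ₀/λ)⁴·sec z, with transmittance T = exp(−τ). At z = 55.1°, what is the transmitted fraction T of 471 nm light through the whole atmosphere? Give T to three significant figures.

sec 55.1° = 1.7478.
τ = 0.0901 × (560/471)⁴ × 1.7478 = 0.0901 × 1.9983 × 1.7478 = 0.3147.
T = exp(−0.3147) = 0.7300.

0.730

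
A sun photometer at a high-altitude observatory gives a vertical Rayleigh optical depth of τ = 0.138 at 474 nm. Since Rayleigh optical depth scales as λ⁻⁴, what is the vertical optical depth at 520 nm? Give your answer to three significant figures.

τ(520 nm) = τ(474 nm) × (474/520)⁴ = 0.138 × (0.9115)⁴ = 0.138 × 0.6904 = 0.0953.

0.0953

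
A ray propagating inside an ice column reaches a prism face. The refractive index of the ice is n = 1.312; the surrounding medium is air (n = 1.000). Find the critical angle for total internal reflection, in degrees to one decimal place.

sin θ_c = n_air / n = 1.000 / 1.312 = 0.7622.
θ_c = arcsin(0.7622) = 49.66°.

49.7°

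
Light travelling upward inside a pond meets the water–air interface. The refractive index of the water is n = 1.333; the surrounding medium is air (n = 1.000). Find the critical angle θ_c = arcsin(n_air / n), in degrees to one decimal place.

48.6°

sin θ_c = n_air / n = 1.000 / 1.333 = 0.7502.
θ_c = arcsin(0.7502) = 48.61°.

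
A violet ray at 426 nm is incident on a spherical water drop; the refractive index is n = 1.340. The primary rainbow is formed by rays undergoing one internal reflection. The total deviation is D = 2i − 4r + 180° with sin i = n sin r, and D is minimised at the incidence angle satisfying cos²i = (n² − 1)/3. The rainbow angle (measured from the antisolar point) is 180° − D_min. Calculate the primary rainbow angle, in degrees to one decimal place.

41.1°

cos²i = (1.79560 − 1)/3 = 0.26520; i = arccos(0.51498) = 59.004°.
sin r = sin 59.004°/1.340 = 0.63971; r = 39.770°.
D_min = 2·59.004° − 4·39.770° + 180° = 138.929°.
Rainbow angle = 180° − D_min = 41.071°.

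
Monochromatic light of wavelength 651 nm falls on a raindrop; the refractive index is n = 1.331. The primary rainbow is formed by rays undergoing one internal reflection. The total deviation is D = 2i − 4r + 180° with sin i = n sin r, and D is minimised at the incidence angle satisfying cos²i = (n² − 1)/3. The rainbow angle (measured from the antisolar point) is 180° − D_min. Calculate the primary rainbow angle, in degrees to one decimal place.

42.4°

cos²i = (1.77156 − 1)/3 = 0.25719; i = arccos(0.50714) = 59.527°.
sin r = sin 59.527°/1.331 = 0.64753; r = 40.356°.
D_min = 2·59.527° − 4·40.356° + 180° = 137.630°.
Rainbow angle = 180° − D_min = 42.370°.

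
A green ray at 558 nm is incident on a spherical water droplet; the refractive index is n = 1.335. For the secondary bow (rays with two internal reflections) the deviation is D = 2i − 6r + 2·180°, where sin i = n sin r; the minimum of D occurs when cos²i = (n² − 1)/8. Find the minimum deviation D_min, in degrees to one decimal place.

231.4°

cos²i = (1.78222 − 1)/8 = 0.09778; i = arccos(0.31269) = 71.778°.
sin r = sin 71.778°/1.335 = 0.71150; r = 45.357°.
D_min = 2·71.778° − 6·45.357° + 360° = 231.414°.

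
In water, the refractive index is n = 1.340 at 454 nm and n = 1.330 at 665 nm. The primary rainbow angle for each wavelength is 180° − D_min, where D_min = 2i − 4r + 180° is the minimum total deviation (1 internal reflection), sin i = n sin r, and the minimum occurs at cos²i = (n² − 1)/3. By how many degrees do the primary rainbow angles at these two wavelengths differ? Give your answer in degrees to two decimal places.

1.45°

At 454 nm (n = 1.340): cos²i = 0.26520 → i = 59.004°, r = 39.770°, D_min = 138.929°, rainbow angle = 41.071°.
At 665 nm (n = 1.330): cos²i = 0.25630 → i = 59.585°, r = 40.422°, D_min = 137.484°, rainbow angle = 42.516°.
Angular width = |41.071° − 42.516°| = 1.445°.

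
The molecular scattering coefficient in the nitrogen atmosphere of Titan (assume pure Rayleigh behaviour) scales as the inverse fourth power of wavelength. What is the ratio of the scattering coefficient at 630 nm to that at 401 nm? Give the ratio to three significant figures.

Rayleigh scattering ∝ λ⁻⁴, so the ratio of coefficients is the inverse fourth power of the wavelength ratio.
σ(630)/σ(401) = (401/630)⁴ = (0.6365)⁴ = 0.1641.

0.164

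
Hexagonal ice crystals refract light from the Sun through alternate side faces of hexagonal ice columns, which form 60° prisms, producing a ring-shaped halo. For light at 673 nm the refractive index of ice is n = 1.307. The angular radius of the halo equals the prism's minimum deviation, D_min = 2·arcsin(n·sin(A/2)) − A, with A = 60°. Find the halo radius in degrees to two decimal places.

n·sin(A/2) = 1.307 × sin 30° = 1.307 × 0.5000 = 0.6535.
D_min = 2·arcsin(0.6535) − 60° = 2 × 40.806° − 60° = 21.612°.

21.61°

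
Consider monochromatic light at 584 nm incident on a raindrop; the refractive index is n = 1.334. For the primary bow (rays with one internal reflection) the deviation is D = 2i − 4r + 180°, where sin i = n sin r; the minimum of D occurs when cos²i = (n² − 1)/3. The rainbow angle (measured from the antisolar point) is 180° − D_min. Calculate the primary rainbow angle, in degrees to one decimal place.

41.9°

cos²i = (1.77956 − 1)/3 = 0.25985; i = arccos(0.50976) = 59.352°.
sin r = sin 59.352°/1.334 = 0.64492; r = 40.159°.
D_min = 2·59.352° − 4·40.159° + 180° = 138.067°.
Rainbow angle = 180° − D_min = 41.933°.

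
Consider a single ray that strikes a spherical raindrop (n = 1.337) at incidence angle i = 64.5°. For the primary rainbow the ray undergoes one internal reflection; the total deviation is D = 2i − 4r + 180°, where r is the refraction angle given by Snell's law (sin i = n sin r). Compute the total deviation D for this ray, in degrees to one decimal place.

139.2°

sin r = sin 64.5° / 1.337 = 0.9026/1.337 = 0.6751; r = 42.46°.
D = 2·64.5° − 4·42.46° + 180° = 129.00° − 169.84° + 180° = 139.16°.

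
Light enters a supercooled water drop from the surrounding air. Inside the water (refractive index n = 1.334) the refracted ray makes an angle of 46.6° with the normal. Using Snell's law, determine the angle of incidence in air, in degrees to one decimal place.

75.8°

Snell: sin θ_i = n · sin θ_r = 1.334 × sin 46.6° = 1.334 × 0.7266 = 0.9693.
θ_i = arcsin(0.9693) = 75.75°.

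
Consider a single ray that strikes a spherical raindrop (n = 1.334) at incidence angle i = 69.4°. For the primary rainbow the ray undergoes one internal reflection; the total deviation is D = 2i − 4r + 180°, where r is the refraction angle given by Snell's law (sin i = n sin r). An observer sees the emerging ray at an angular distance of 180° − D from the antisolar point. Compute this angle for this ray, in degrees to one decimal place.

sin r = sin 69.4° / 1.334 = 0.9361/1.334 = 0.7017; r = 44.56°.
D = 2·69.4° − 4·44.56° + 180° = 138.80° − 178.25° + 180° = 140.55°.
Angle from antisolar point = 180° − D = 39.45°.

39.5°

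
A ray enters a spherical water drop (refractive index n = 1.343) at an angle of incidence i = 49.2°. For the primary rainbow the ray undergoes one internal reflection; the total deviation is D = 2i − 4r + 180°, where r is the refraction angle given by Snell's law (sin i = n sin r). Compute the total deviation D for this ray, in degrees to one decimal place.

141.2°

sin r = sin 49.2° / 1.343 = 0.7570/1.343 = 0.5637; r = 34.31°.
D = 2·49.2° − 4·34.31° + 180° = 98.40° − 137.24° + 180° = 141.16°.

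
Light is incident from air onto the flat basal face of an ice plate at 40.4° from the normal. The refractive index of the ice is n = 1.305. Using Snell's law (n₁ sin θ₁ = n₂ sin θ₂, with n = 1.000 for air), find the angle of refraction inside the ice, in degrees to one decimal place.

29.8°

Snell: sin θ_r = sin θ_i / n = sin 40.4° / 1.305 = 0.6481 / 1.305 = 0.4966.
θ_r = arcsin(0.4966) = 29.78°.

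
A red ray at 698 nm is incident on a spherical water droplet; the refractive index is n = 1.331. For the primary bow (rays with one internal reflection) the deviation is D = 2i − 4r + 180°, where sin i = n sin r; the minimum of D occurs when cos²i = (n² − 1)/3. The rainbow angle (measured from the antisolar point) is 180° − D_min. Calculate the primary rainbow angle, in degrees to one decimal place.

42.4°

cos²i = (1.77156 − 1)/3 = 0.25719; i = arccos(0.50714) = 59.527°.
sin r = sin 59.527°/1.331 = 0.64753; r = 40.356°.
D_min = 2·59.527° − 4·40.356° + 180° = 137.630°.
Rainbow angle = 180° − D_min = 42.370°.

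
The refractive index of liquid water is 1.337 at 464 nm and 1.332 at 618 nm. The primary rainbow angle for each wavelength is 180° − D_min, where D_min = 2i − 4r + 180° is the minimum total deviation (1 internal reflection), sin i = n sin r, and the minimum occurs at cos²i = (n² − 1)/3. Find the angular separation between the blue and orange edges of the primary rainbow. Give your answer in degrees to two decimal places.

At 464 nm (n = 1.337): cos²i = 0.26252 → i = 59.178°, r = 39.964°, D_min = 138.500°, rainbow angle = 41.500°.
At 618 nm (n = 1.332): cos²i = 0.25807 → i = 59.469°, r = 40.290°, D_min = 137.776°, rainbow angle = 42.224°.
Angular width = |41.500° − 42.224°| = 0.724°.

0.72°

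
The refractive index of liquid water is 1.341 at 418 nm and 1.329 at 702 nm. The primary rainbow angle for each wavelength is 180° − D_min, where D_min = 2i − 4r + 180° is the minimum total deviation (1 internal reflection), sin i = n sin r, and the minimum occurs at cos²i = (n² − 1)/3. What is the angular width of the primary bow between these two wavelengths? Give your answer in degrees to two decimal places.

1.73°

At 418 nm (n = 1.341): cos²i = 0.26609 → i = 58.946°, r = 39.705°, D_min = 139.071°, rainbow angle = 40.929°.
At 702 nm (n = 1.329): cos²i = 0.25541 → i = 59.643°, r = 40.487°, D_min = 137.337°, rainbow angle = 42.663°.
Angular width = |40.929° − 42.663°| = 1.735°.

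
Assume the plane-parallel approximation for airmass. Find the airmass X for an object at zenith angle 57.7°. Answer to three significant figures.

1.87

X = sec z = 1/cos 57.7° = 1/0.5344 = 1.8714.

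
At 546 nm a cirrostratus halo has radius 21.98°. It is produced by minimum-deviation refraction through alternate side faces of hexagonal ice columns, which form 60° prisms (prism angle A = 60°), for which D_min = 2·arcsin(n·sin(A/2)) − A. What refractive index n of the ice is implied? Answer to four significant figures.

1.312

Rearranging: n = sin((D_min + A)/2) / sin(A/2).
(D_min + A)/2 = (21.98° + 60°)/2 = 40.990°.
n = sin 40.990° / sin 30° = 0.6559 / 0.5000 = 1.3119.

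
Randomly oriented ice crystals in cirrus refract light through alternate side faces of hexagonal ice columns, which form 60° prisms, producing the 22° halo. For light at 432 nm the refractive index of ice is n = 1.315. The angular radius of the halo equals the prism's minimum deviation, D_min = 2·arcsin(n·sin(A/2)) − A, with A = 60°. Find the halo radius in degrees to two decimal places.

22.22°

n·sin(A/2) = 1.315 × sin 30° = 1.315 × 0.5000 = 0.6575.
D_min = 2·arcsin(0.6575) − 60° = 2 × 41.109° − 60° = 22.219°.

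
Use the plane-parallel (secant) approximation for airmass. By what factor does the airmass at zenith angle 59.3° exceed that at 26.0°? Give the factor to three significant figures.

X(59.3°)/X(26.0°) = sec 59.3° / sec 26.0° = cos 26.0° / cos 59.3° = 0.8988/0.5105 = 1.7605.

1.76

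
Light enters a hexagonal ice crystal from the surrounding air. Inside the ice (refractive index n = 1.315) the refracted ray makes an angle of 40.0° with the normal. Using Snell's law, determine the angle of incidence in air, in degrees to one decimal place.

57.7°

Snell: sin θ_i = n · sin θ_r = 1.315 × sin 40.0° = 1.315 × 0.6428 = 0.8453.
θ_i = arcsin(0.8453) = 57.70°.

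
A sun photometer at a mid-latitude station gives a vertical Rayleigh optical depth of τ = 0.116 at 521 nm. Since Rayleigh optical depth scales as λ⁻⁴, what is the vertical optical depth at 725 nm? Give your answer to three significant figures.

τ(725 nm) = τ(521 nm) × (521/725)⁴ = 0.116 × (0.7186)⁴ = 0.116 × 0.2667 = 0.0309.

0.0309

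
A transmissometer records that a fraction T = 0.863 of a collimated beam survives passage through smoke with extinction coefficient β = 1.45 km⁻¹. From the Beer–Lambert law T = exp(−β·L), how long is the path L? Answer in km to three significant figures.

Beer–Lambert: T = exp(−βL) ⇒ L = −ln(T)/β = −ln(0.863)/1.45 = 0.1473/1.45 = 0.1016 km.

0.102 km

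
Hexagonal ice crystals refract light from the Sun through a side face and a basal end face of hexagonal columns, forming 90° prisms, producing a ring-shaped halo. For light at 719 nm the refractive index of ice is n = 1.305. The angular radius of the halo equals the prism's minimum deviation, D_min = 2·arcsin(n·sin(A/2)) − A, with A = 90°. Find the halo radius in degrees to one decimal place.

n·sin(A/2) = 1.305 × sin 45° = 1.305 × 0.7071 = 0.9228.
D_min = 2·arcsin(0.9228) − 90° = 2 × 67.335° − 90° = 44.670°.

44.7°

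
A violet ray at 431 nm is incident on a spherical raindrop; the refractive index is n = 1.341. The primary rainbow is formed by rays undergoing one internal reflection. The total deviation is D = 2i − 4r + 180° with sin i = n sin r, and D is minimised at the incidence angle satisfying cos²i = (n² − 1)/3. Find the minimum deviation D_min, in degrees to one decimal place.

139.1°

cos²i = (1.79828 − 1)/3 = 0.26609; i = arccos(0.51584) = 58.946°.
sin r = sin 58.946°/1.341 = 0.63884; r = 39.705°.
D_min = 2·58.946° − 4·39.705° + 180° = 139.071°.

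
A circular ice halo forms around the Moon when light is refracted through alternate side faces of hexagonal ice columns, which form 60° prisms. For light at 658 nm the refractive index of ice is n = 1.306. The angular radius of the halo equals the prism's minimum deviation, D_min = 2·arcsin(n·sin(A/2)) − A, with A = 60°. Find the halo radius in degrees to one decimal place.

21.5°

n·sin(A/2) = 1.306 × sin 30° = 1.306 × 0.5000 = 0.6530.
D_min = 2·arcsin(0.6530) − 60° = 2 × 40.768° − 60° = 21.536°.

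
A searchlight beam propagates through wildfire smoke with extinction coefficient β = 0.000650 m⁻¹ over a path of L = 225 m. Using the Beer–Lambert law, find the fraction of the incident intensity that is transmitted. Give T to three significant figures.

0.864

τ = β·L = 0.000650 × 225 = 0.1462.
T = exp(−0.1462) = 0.8639.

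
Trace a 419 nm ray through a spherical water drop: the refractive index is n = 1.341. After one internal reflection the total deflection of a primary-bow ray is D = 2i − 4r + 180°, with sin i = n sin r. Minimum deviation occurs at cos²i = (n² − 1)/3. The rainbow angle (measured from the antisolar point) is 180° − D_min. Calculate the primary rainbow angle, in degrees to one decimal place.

40.9°

cos²i = (1.79828 − 1)/3 = 0.26609; i = arccos(0.51584) = 58.946°.
sin r = sin 58.946°/1.341 = 0.63884; r = 39.705°.
D_min = 2·58.946° − 4·39.705° + 180° = 139.071°.
Rainbow angle = 180° − D_min = 40.929°.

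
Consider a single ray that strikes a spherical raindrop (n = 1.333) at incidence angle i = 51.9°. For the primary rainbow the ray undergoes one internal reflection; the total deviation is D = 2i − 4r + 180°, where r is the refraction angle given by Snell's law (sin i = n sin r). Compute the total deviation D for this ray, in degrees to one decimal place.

sin r = sin 51.9° / 1.333 = 0.7869/1.333 = 0.5903; r = 36.18°.
D = 2·51.9° − 4·36.18° + 180° = 103.80° − 144.73° + 180° = 139.07°.

139.1°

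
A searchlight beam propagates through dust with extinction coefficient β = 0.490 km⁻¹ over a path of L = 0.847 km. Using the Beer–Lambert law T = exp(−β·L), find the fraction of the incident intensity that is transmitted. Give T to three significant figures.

τ = β·L = 0.490 × 0.847 = 0.4150.
T = exp(−0.4150) = 0.6603.

0.660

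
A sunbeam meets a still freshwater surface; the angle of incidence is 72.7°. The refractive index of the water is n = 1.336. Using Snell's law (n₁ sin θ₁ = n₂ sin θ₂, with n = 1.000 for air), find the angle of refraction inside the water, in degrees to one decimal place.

Snell: sin θ_r = sin θ_i / n = sin 72.7° / 1.336 = 0.9548 / 1.336 = 0.7146.
θ_r = arcsin(0.7146) = 45.61°.

45.6°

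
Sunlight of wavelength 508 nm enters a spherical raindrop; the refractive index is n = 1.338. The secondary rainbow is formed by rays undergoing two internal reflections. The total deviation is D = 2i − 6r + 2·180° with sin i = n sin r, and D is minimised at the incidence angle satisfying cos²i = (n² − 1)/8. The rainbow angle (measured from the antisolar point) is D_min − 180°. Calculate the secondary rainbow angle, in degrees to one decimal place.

52.2°

cos²i = (1.79024 − 1)/8 = 0.09878; i = arccos(0.31429) = 71.682°.
sin r = sin 71.682°/1.338 = 0.70951; r = 45.195°.
D_min = 2·71.682° − 6·45.195° + 360° = 232.193°.
Rainbow angle = D_min − 180° = 52.193°.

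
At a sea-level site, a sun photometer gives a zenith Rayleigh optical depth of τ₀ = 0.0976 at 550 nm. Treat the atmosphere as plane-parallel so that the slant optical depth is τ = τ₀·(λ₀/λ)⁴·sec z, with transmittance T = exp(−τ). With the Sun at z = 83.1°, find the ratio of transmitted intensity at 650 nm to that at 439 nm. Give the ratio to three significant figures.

4.88

Airmass: sec 83.1° = 8.3238.
τ(650 nm) = 0.0976 × (550/650)⁴ × 8.3238 = 0.0976 × 0.5126 × 8.3238 = 0.4165.
τ(439 nm) = 0.0976 × (550/439)⁴ × 8.3238 = 0.0976 × 2.4637 × 8.3238 = 2.0015.
T(650)/T(439) = exp(τ_B − τ_A) = exp(1.5851) = 4.8797.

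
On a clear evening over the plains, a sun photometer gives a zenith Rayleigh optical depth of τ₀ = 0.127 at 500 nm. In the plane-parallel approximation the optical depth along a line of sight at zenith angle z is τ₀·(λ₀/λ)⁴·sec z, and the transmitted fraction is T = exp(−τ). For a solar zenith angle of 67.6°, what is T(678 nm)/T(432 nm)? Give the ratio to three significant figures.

1.65

Airmass: sec 67.6° = 2.6242.
τ(678 nm) = 0.127 × (500/678)⁴ × 2.6242 = 0.127 × 0.2958 × 2.6242 = 0.0986.
τ(432 nm) = 0.127 × (500/432)⁴ × 2.6242 = 0.127 × 1.7945 × 2.6242 = 0.5981.
T(678)/T(432) = exp(τ_B − τ_A) = exp(0.4995) = 1.6479.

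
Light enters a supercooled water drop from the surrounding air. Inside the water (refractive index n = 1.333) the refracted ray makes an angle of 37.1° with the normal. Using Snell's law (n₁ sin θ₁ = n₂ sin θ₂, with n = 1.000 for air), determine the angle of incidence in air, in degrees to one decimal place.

Snell: sin θ_i = n · sin θ_r = 1.333 × sin 37.1° = 1.333 × 0.6032 = 0.8041.
θ_i = arcsin(0.8041) = 53.52°.

53.5°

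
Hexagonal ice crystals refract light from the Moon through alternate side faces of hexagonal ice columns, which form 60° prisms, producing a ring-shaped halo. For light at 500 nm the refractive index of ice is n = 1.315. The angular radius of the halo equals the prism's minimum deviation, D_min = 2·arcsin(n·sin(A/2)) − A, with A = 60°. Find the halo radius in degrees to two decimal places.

22.22°

n·sin(A/2) = 1.315 × sin 30° = 1.315 × 0.5000 = 0.6575.
D_min = 2·arcsin(0.6575) − 60° = 2 × 41.109° − 60° = 22.219°.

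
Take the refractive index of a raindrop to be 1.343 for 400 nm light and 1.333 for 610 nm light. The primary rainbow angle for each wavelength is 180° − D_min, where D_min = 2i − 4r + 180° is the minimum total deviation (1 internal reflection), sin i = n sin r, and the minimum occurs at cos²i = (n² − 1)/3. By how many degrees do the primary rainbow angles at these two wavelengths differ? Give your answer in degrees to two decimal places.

At 400 nm (n = 1.343): cos²i = 0.26788 → i = 58.830°, r = 39.577°, D_min = 139.354°, rainbow angle = 40.646°.
At 610 nm (n = 1.333): cos²i = 0.25896 → i = 59.410°, r = 40.225°, D_min = 137.922°, rainbow angle = 42.078°.
Angular width = |40.646° − 42.078°| = 1.432°.

1.43°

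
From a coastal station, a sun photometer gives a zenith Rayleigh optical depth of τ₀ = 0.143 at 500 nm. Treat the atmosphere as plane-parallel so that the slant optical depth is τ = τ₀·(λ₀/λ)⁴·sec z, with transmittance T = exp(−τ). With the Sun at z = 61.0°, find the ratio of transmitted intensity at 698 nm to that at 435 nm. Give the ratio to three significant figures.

Airmass: sec 61.0° = 2.0627.
τ(698 nm) = 0.143 × (500/698)⁴ × 2.0627 = 0.143 × 0.2633 × 2.0627 = 0.0777.
τ(435 nm) = 0.143 × (500/435)⁴ × 2.0627 = 0.143 × 1.7455 × 2.0627 = 0.5149.
T(698)/T(435) = exp(τ_B − τ_A) = exp(0.4372) = 1.5484.

1.55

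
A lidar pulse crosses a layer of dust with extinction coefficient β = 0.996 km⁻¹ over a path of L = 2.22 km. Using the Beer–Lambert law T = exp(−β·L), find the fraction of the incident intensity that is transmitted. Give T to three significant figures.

τ = β·L = 0.996 × 2.22 = 2.2111.
T = exp(−2.2111) = 0.1096.

0.110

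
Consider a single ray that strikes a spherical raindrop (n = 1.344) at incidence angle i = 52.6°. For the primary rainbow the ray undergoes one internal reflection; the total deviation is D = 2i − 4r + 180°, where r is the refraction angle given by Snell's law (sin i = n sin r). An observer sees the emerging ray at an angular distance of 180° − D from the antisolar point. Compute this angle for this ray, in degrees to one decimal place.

39.7°

sin r = sin 52.6° / 1.344 = 0.7944/1.344 = 0.5911; r = 36.23°.
D = 2·52.6° − 4·36.23° + 180° = 105.20° − 144.94° + 180° = 140.26°.
Angle from antisolar point = 180° − D = 39.74°.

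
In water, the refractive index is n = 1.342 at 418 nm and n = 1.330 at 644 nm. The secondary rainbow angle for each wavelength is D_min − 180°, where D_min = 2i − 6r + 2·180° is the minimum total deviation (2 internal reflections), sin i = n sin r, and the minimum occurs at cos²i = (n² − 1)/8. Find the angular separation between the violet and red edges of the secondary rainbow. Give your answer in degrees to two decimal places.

3.12°

At 418 nm (n = 1.342): cos²i = 0.10012 → i = 71.554°, r = 44.981°, D_min = 233.222°, rainbow angle = 53.222°.
At 644 nm (n = 1.330): cos²i = 0.09611 → i = 71.940°, r = 45.630°, D_min = 230.101°, rainbow angle = 50.101°.
Angular width = |53.222° − 50.101°| = 3.121°.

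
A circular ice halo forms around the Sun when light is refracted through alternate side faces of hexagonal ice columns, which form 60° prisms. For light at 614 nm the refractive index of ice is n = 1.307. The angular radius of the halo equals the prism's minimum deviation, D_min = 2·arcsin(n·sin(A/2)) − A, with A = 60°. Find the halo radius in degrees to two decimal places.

21.61°

n·sin(A/2) = 1.307 × sin 30° = 1.307 × 0.5000 = 0.6535.
D_min = 2·arcsin(0.6535) − 60° = 2 × 40.806° − 60° = 21.612°.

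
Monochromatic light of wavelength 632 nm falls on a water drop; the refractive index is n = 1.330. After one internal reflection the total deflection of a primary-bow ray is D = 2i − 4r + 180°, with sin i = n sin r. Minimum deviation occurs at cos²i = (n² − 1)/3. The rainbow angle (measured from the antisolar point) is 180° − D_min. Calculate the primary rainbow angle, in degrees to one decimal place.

42.5°

cos²i = (1.76890 − 1)/3 = 0.25630; i = arccos(0.50626) = 59.585°.
sin r = sin 59.585°/1.330 = 0.64841; r = 40.422°.
D_min = 2·59.585° − 4·40.422° + 180° = 137.484°.
Rainbow angle = 180° − D_min = 42.516°.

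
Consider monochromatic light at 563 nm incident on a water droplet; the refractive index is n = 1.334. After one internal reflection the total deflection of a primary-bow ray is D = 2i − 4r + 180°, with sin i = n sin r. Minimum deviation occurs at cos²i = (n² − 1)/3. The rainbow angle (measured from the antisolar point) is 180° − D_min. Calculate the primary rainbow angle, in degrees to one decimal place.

41.9°

cos²i = (1.77956 − 1)/3 = 0.25985; i = arccos(0.50976) = 59.352°.
sin r = sin 59.352°/1.334 = 0.64492; r = 40.159°.
D_min = 2·59.352° − 4·40.159° + 180° = 138.067°.
Rainbow angle = 180° − D_min = 41.933°.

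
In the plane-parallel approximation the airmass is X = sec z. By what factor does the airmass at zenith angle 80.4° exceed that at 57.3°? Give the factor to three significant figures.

3.24

X(80.4°)/X(57.3°) = sec 80.4° / sec 57.3° = cos 57.3° / cos 80.4° = 0.5402/0.1668 = 3.2395.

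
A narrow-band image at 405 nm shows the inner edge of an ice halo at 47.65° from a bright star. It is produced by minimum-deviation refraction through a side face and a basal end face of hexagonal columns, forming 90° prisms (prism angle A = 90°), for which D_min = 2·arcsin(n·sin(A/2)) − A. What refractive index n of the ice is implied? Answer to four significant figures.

Rearranging: n = sin((D_min + A)/2) / sin(A/2).
(D_min + A)/2 = (47.65° + 90°)/2 = 68.825°.
n = sin 68.825° / sin 45° = 0.9325 / 0.7071 = 1.3187.

1.319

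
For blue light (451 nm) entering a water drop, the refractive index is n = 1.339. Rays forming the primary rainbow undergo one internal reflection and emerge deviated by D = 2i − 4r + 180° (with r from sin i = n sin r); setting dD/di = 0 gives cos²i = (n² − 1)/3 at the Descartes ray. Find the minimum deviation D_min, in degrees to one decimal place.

138.8°

cos²i = (1.79292 − 1)/3 = 0.26431; i = arccos(0.51411) = 59.062°.
sin r = sin 59.062°/1.339 = 0.64057; r = 39.834°.
D_min = 2·59.062° − 4·39.834° + 180° = 138.786°.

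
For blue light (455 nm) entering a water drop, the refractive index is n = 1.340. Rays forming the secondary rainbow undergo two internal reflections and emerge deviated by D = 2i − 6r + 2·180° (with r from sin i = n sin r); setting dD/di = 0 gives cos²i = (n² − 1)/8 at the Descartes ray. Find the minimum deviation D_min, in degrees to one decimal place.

cos²i = (1.79560 − 1)/8 = 0.09945; i = arccos(0.31536) = 71.618°.
sin r = sin 71.618°/1.340 = 0.70819; r = 45.088°.
D_min = 2·71.618° − 6·45.088° + 360° = 232.709°.

232.7°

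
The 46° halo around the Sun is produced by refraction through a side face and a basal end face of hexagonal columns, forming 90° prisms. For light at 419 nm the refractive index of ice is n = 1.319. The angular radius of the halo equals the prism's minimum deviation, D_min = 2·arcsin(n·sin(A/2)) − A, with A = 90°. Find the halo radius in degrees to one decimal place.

n·sin(A/2) = 1.319 × sin 45° = 1.319 × 0.7071 = 0.9327.
D_min = 2·arcsin(0.9327) − 90° = 2 × 68.856° − 90° = 47.711°.

47.7°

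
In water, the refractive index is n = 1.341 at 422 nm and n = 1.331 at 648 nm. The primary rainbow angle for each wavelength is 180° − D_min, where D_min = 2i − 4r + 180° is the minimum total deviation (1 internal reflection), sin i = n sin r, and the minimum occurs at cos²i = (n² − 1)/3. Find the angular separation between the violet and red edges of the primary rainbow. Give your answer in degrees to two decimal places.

At 422 nm (n = 1.341): cos²i = 0.26609 → i = 58.946°, r = 39.705°, D_min = 139.071°, rainbow angle = 40.929°.
At 648 nm (n = 1.331): cos²i = 0.25719 → i = 59.527°, r = 40.356°, D_min = 137.630°, rainbow angle = 42.370°.
Angular width = |40.929° − 42.370°| = 1.441°.

1.44°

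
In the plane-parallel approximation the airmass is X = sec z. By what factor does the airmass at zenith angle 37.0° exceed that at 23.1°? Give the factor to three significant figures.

1.15

X(37.0°)/X(23.1°) = sec 37.0° / sec 23.1° = cos 23.1° / cos 37.0° = 0.9198/0.7986 = 1.1517.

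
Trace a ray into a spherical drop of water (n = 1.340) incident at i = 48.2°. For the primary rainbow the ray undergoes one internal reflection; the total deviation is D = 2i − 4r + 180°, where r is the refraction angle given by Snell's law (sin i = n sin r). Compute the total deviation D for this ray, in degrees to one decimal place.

sin r = sin 48.2° / 1.340 = 0.7455/1.340 = 0.5563; r = 33.80°.
D = 2·48.2° − 4·33.80° + 180° = 96.40° − 135.21° + 180° = 141.19°.

141.2°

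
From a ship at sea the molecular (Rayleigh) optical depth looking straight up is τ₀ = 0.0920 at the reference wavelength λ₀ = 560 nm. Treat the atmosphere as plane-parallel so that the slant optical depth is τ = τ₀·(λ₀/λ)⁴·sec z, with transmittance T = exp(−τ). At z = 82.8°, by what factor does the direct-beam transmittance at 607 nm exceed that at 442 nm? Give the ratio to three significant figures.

Airmass: sec 82.8° = 7.9787.
τ(607 nm) = 0.0920 × (560/607)⁴ × 7.9787 = 0.0920 × 0.7244 × 7.9787 = 0.5318.
τ(442 nm) = 0.0920 × (560/442)⁴ × 7.9787 = 0.0920 × 2.5767 × 7.9787 = 1.8914.
T(607)/T(442) = exp(τ_B − τ_A) = exp(1.3596) = 3.8948.

3.89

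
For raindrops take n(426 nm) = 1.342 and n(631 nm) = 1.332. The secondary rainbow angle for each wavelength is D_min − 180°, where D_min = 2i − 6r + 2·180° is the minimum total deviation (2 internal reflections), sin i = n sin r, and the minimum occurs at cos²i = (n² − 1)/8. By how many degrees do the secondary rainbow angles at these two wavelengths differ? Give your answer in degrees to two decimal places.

At 426 nm (n = 1.342): cos²i = 0.10012 → i = 71.554°, r = 44.981°, D_min = 233.222°, rainbow angle = 53.222°.
At 631 nm (n = 1.332): cos²i = 0.09678 → i = 71.875°, r = 45.520°, D_min = 230.628°, rainbow angle = 50.628°.
Angular width = |53.222° − 50.628°| = 2.594°.

2.59°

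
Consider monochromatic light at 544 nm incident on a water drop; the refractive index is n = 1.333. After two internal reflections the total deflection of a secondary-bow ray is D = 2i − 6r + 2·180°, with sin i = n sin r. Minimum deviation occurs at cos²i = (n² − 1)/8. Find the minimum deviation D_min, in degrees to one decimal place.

cos²i = (1.77689 − 1)/8 = 0.09711; i = arccos(0.31163) = 71.843°.
sin r = sin 71.843°/1.333 = 0.71283; r = 45.466°.
D_min = 2·71.843° − 6·45.466° + 360° = 230.891°.

230.9°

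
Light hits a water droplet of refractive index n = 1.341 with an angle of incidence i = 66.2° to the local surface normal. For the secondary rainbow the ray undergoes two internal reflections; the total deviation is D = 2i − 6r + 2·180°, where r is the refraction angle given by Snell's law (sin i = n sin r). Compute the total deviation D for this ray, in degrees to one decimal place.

234.3°

sin r = sin 66.2° / 1.341 = 0.9150/1.341 = 0.6823; r = 43.02°.
D = 2·66.2° − 6·43.02° + 2·180° = 132.40° − 258.14° + 360° = 234.26°.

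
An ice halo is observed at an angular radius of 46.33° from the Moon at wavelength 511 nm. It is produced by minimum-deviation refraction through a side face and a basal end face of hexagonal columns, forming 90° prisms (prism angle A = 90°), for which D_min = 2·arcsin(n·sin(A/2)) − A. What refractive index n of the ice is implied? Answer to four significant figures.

Rearranging: n = sin((D_min + A)/2) / sin(A/2).
(D_min + A)/2 = (46.33° + 90°)/2 = 68.165°.
n = sin 68.165° / sin 45° = 0.9283 / 0.7071 = 1.3128.

1.313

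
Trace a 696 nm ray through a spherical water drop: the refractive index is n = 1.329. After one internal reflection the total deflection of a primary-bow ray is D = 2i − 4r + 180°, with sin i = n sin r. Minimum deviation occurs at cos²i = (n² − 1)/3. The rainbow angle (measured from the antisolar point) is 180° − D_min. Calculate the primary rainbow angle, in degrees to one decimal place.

42.7°

cos²i = (1.76624 − 1)/3 = 0.25541; i = arccos(0.50538) = 59.643°.
sin r = sin 59.643°/1.329 = 0.64928; r = 40.487°.
D_min = 2·59.643° − 4·40.487° + 180° = 137.337°.
Rainbow angle = 180° − D_min = 42.663°.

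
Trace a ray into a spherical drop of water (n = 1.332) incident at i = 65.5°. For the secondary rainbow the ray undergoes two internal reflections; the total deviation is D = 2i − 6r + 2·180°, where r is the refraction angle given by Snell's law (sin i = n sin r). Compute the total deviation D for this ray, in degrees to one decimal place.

232.5°

sin r = sin 65.5° / 1.332 = 0.9100/1.332 = 0.6832; r = 43.09°.
D = 2·65.5° − 6·43.09° + 2·180° = 131.00° − 258.54° + 360° = 232.46°.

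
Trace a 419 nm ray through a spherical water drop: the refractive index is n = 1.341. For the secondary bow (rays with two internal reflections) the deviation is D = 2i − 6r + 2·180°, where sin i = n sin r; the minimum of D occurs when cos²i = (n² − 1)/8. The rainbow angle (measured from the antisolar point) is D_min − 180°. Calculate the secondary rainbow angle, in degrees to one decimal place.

53.0°

cos²i = (1.79828 − 1)/8 = 0.09979; i = arccos(0.31589) = 71.586°.
sin r = sin 71.586°/1.341 = 0.70753; r = 45.034°.
D_min = 2·71.586° − 6·45.034° + 360° = 232.966°.
Rainbow angle = D_min − 180° = 52.966°.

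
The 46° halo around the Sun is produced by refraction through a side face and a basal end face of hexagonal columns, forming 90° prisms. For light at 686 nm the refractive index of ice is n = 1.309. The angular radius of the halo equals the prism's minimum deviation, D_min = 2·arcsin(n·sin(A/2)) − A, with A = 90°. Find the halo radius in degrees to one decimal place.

45.5°

n·sin(A/2) = 1.309 × sin 45° = 1.309 × 0.7071 = 0.9256.
D_min = 2·arcsin(0.9256) − 90° = 2 × 67.759° − 90° = 45.519°.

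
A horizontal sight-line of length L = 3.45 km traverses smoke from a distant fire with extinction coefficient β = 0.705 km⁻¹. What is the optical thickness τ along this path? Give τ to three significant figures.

τ = β·L = 0.705 × 3.45 = 2.4322.

2.43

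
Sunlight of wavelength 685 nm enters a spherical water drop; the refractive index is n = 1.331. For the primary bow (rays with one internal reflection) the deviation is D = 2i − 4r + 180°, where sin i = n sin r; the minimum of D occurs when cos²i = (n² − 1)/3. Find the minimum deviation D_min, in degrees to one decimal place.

137.6°

cos²i = (1.77156 − 1)/3 = 0.25719; i = arccos(0.50714) = 59.527°.
sin r = sin 59.527°/1.331 = 0.64753; r = 40.356°.
D_min = 2·59.527° − 4·40.356° + 180° = 137.630°.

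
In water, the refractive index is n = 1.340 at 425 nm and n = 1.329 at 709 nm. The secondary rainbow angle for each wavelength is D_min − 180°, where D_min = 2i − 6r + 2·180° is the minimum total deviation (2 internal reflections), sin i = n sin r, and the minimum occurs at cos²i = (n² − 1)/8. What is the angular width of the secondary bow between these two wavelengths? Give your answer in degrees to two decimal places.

At 425 nm (n = 1.340): cos²i = 0.09945 → i = 71.618°, r = 45.088°, D_min = 232.709°, rainbow angle = 52.709°.
At 709 nm (n = 1.329): cos²i = 0.09578 → i = 71.972°, r = 45.685°, D_min = 229.837°, rainbow angle = 49.837°.
Angular width = |52.709° − 49.837°| = 2.872°.

2.87°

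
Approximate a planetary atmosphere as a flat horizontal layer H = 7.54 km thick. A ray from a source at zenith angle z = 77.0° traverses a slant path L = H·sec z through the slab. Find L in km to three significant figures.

sec z = 1/cos 77.0° = 4.4454.
L = 7.54 × 4.4454 = 33.518 km.

33.5 km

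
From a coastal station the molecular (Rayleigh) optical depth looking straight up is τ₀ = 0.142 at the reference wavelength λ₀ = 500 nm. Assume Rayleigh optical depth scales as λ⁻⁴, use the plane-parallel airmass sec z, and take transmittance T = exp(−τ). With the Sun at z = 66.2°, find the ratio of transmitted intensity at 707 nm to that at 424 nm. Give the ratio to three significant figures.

Airmass: sec 66.2° = 2.4780.
τ(707 nm) = 0.142 × (500/707)⁴ × 2.4780 = 0.142 × 0.2502 × 2.4780 = 0.0880.
τ(424 nm) = 0.142 × (500/424)⁴ × 2.4780 = 0.142 × 1.9338 × 2.4780 = 0.6805.
T(707)/T(424) = exp(τ_B − τ_A) = exp(0.5925) = 1.8084.

1.81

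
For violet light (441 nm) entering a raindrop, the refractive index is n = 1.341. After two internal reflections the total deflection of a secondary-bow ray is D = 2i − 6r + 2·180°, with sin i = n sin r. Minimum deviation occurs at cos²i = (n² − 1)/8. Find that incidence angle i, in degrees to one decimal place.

cos²i = (1.341² − 1)/8 = (1.79828 − 1)/8 = 0.09979.
cos i = 0.31589, so i = 71.586°.

71.6°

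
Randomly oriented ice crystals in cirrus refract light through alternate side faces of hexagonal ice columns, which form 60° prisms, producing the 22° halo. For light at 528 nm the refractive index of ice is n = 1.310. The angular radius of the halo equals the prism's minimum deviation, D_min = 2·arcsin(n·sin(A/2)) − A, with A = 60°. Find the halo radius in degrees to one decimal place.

21.8°

n·sin(A/2) = 1.310 × sin 30° = 1.310 × 0.5000 = 0.6550.
D_min = 2·arcsin(0.6550) − 60° = 2 × 40.920° − 60° = 21.839°.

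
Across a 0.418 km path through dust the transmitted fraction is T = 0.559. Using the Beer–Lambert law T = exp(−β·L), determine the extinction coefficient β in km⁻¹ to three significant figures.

1.39 km⁻¹

Beer–Lambert: T = exp(−βL) ⇒ β = −ln(T)/L = −ln(0.559)/0.418 = 0.5816/0.418 = 1.391 km⁻¹.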